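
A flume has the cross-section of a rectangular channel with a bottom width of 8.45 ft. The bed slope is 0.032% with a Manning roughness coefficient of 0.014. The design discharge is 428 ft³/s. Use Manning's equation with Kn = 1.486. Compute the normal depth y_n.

y_n = 12.4 ft

Manning's equation rearranged: A R^(2/3) = nQ / (1.486·√S) = 0.014 × 428 / (1.486 × √0.00032) = 225.4.
Trying y = 15.8 ft: A R^(2/3) = 297.9 — high.
Trying y = 10.9 ft: A R^(2/3) = 193.5 — low.
Trying y = 12.4 ft: A R^(2/3) = 225.2 — matches.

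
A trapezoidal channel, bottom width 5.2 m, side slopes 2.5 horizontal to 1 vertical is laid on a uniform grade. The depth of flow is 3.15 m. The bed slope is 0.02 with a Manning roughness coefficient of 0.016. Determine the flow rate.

Q = 550 m³/s

With bottom width b = 5.2 m and side slope z = 2.5: A = (b + zy)y = (5.2 + 2.5×3.15)×3.15 = 41.19 m²; P = b + 2y√(1+z²) = 5.2 + 2×3.15×2.693 = 22.16 m.
Hydraulic radius R = A/P = 41.19/22.16 = 1.858 m.
Manning's equation: Q = (1/n) A R^(2/3) S^(1/2) = (1/0.016) × 41.19 × 1.858^(2/3) × 0.02^(1/2) = 550 m³/s.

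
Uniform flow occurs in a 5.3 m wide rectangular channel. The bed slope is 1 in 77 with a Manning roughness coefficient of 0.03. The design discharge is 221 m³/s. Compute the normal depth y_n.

Manning's equation rearranged: A R^(2/3) = nQ / (1·√S) = 0.03 × 221 / (√0.01299) = 58.18.
At y = 6.08 m: A R^(2/3) = 48.48 — too small.
At y = 8.22 m: A R^(2/3) = 69.25 — too large.
At y = 7.08 m: A R^(2/3) = 58.13 — ≈ 58.18.

y_n = 7.08 m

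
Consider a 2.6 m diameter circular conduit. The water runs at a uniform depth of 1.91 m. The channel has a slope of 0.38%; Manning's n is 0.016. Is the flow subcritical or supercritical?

For a circular section of diameter D = 2.6 m at depth y = 1.91 m, the central angle is θ = 2 arccos(1 − 2y/D) = 4.118 rad. Then A = (D²/8)(θ − sin θ) = 4.18 m² and P = Dθ/2 = 5.354 m.
Hydraulic radius R = A/P = 4.18/5.354 = 0.7808 m.
V = (1/n) R^(2/3) √S = (1/0.016) × 0.7808^(2/3) × √0.0038 = 3.267 m/s. Hydraulic depth D_h = A/T = 4.18/2.296 = 1.821 m.
Froude number Fr = V/√(g·D_h) = 3.267/√(9.81×1.821) = 0.773, which is less than 1, so the flow is subcritical.

subcritical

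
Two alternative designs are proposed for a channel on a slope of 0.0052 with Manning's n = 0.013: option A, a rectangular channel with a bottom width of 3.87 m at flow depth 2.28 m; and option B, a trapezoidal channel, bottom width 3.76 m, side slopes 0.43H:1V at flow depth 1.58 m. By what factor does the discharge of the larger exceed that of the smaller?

1.32

Channel A: Flow area A = b·y = 3.87 × 2.28 = 8.824 m². Wetted perimeter P = b + 2y = 3.87 + 2×2.28 = 8.43 m. Hydraulic radius R = A/P = 8.824/8.43 = 1.047 m. Q_A = (1/0.013)·8.824·1.047^(2/3)·√0.0052 = 50.46 m³/s.
Channel B: With bottom width b = 3.76 m and side slope z = 0.43: A = (b + zy)y = (3.76 + 0.43×1.58)×1.58 = 7.014 m²; P = b + 2y√(1+z²) = 3.76 + 2×1.58×1.089 = 7.2 m. Hydraulic radius R = A/P = 7.014/7.2 = 0.9742 m. Q_B = (1/0.013)·7.014·0.9742^(2/3)·√0.0052 = 38.24 m³/s.
The larger discharge is 50.46 m³/s and the smaller is 38.24 m³/s; the ratio is 1.32.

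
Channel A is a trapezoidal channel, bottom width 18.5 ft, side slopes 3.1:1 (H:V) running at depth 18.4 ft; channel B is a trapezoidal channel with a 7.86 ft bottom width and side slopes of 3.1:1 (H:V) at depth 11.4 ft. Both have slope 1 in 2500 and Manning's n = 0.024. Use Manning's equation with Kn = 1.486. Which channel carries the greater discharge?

Channel A: With bottom width b = 18.5 ft and side slope z = 3.1: A = (b + zy)y = (18.5 + 3.1×18.4)×18.4 = 1390 ft²; P = b + 2y√(1+z²) = 18.5 + 2×18.4×3.257 = 138.4 ft. Hydraulic radius R = A/P = 1390/138.4 = 10.05 ft. Q_A = (1.486/0.024)·1390·10.05^(2/3)·√0.0004 = 8013 ft³/s.
Channel B: With bottom width b = 7.86 ft and side slope z = 3.1: A = (b + zy)y = (7.86 + 3.1×11.4)×11.4 = 492.5 ft²; P = b + 2y√(1+z²) = 7.86 + 2×11.4×3.257 = 82.13 ft. Hydraulic radius R = A/P = 492.5/82.13 = 5.997 ft. Q_B = (1.486/0.024)·492.5·5.997^(2/3)·√0.0004 = 2013 ft³/s.
Q_A = 8013 ft³/s vs Q_B = 2013 ft³/s, so channel A carries more.

channel A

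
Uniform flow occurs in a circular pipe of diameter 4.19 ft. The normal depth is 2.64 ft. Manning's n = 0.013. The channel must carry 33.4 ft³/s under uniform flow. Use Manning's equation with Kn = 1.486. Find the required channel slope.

For a circular section of diameter D = 4.19 ft at depth y = 2.64 ft, the central angle is θ = 2 arccos(1 − 2y/D) = 3.668 rad. Then A = (D²/8)(θ − sin θ) = 9.152 ft² and P = Dθ/2 = 7.684 ft.
Hydraulic radius R = A/P = 9.152/7.684 = 1.191 ft.
From Manning's equation, S = [nQ / (1.486 A R^(2/3))]² = [0.013 × 33.4 / (1.486 × 9.152 × 1.191^(2/3))]² = 0.000807.

S = 0.000807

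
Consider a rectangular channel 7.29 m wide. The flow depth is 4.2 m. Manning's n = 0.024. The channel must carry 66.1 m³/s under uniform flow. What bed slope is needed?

S = 0.0011

Flow area A = b·y = 7.29 × 4.2 = 30.62 m². Wetted perimeter P = b + 2y = 7.29 + 2×4.2 = 15.69 m.
Hydraulic radius R = A/P = 30.62/15.69 = 1.951 m.
From Manning's equation, S = [nQ / (1 A R^(2/3))]² = [0.024 × 66.1 / (1 × 30.62 × 1.951^(2/3))]² = 0.0011.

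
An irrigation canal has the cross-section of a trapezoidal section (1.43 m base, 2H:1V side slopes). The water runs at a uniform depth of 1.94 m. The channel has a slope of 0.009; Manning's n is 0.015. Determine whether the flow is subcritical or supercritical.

supercritical

With bottom width b = 1.43 m and side slope z = 2: A = (b + zy)y = (1.43 + 2×1.94)×1.94 = 10.3 m²; P = b + 2y√(1+z²) = 1.43 + 2×1.94×2.236 = 10.11 m.
Hydraulic radius R = A/P = 10.3/10.11 = 1.019 m.
V = (1/n) R^(2/3) √S = (1/0.015) × 1.019^(2/3) × √0.009 = 6.406 m/s. Hydraulic depth D_h = A/T = 10.3/9.19 = 1.121 m.
Froude number Fr = V/√(g·D_h) = 6.406/√(9.81×1.121) = 1.93, which is greater than 1, so the flow is supercritical.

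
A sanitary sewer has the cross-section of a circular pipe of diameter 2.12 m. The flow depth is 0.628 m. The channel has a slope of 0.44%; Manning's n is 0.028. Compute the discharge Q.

Q = 1.05 m³/s

For a circular section of diameter D = 2.12 m at depth y = 0.628 m, the central angle is θ = 2 arccos(1 − 2y/D) = 2.302 rad. Then A = (D²/8)(θ − sin θ) = 0.8751 m² and P = Dθ/2 = 2.44 m.
Hydraulic radius R = A/P = 0.8751/2.44 = 0.3586 m.
Manning's equation: Q = (1/n) A R^(2/3) S^(1/2) = (1/0.028) × 0.8751 × 0.3586^(2/3) × 0.0044^(1/2) = 1.05 m³/s.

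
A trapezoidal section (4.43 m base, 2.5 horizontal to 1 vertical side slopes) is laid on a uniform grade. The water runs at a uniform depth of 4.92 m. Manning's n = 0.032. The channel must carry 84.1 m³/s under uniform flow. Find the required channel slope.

With bottom width b = 4.43 m and side slope z = 2.5: A = (b + zy)y = (4.43 + 2.5×4.92)×4.92 = 82.31 m²; P = b + 2y√(1+z²) = 4.43 + 2×4.92×2.693 = 30.93 m.
Hydraulic radius R = A/P = 82.31/30.93 = 2.662 m.
From Manning's equation, S = [nQ / (1 A R^(2/3))]² = [0.032 × 84.1 / (1 × 82.31 × 2.662^(2/3))]² = 0.00029.

S = 0.00029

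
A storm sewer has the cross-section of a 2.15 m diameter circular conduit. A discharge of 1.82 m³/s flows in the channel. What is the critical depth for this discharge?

At critical depth, Q² T / (g A³) = 1, i.e. A³/T = Q²/g = 1.82²/9.81 = 0.3377.
Trying y = 0.525 m: A³/T = 0.1752 — short.
Trying y = 0.696 m: A³/T = 0.5238 — over.
Trying y = 0.621 m: A³/T = 0.3367 — matches.

y_c = 0.621 m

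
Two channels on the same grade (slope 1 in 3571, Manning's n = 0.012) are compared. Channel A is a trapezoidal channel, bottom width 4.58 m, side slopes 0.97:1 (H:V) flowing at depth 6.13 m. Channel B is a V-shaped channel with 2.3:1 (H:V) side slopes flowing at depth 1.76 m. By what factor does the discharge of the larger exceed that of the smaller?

Channel A: With bottom width b = 4.58 m and side slope z = 0.97: A = (b + zy)y = (4.58 + 0.97×6.13)×6.13 = 64.52 m²; P = b + 2y√(1+z²) = 4.58 + 2×6.13×1.393 = 21.66 m. Hydraulic radius R = A/P = 64.52/21.66 = 2.979 m. Q_A = (1/0.012)·64.52·2.979^(2/3)·√0.00028 = 186.3 m³/s.
Channel B: For a triangular section with side slope z = 2.3: A = zy² = 2.3×1.76² = 7.124 m²; P = 2y√(1+z²) = 2×1.76×2.508 = 8.828 m. Hydraulic radius R = A/P = 7.124/8.828 = 0.807 m. Q_B = (1/0.012)·7.124·0.807^(2/3)·√0.00028 = 8.612 m³/s.
The larger discharge is 186.3 m³/s and the smaller is 8.612 m³/s; the ratio is 21.6.

21.6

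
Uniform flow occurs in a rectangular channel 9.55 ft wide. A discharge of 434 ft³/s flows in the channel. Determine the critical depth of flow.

For a rectangular channel, critical depth y_c = (q²/g)^(1/3) where q = Q/b = 434/9.55 = 45.45 ft²/s.
So y_c = (45.45²/32.2)^(1/3) = 4 ft.

y_c = 4 ft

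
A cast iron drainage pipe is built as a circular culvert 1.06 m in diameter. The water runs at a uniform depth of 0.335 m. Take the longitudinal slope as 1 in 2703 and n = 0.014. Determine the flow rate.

Q = 0.108 m³/s

For a circular section of diameter D = 1.06 m at depth y = 0.335 m, the central angle is θ = 2 arccos(1 − 2y/D) = 2.388 rad. Then A = (D²/8)(θ − sin θ) = 0.2393 m² and P = Dθ/2 = 1.266 m.
Hydraulic radius R = A/P = 0.2393/1.266 = 0.1891 m.
Manning's equation: Q = (1/n) A R^(2/3) S^(1/2) = (1/0.014) × 0.2393 × 0.1891^(2/3) × 0.00037^(1/2) = 0.108 m³/s.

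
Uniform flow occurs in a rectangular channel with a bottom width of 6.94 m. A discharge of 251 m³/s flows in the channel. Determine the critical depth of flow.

y_c = 5.11 m

For a rectangular channel, critical depth y_c = (q²/g)^(1/3) where q = Q/b = 251/6.94 = 36.17 m²/s.
So y_c = (36.17²/9.81)^(1/3) = 5.11 m.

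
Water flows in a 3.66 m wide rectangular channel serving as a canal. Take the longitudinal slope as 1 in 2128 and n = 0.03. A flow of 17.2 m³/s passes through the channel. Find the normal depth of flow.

y_n = 5.3 m

Manning's equation rearranged: A R^(2/3) = nQ / (1·√S) = 0.03 × 17.2 / (√0.0004699) = 23.8.
Trying y = 4 m: A R^(2/3) = 17.04 — low.
Trying y = 6.48 m: A R^(2/3) = 30.06 — high.
Trying y = 5.3 m: A R^(2/3) = 23.81 — matches.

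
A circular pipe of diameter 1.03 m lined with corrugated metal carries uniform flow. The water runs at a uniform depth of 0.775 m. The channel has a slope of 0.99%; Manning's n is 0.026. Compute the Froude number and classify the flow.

subcritical

For a circular section of diameter D = 1.03 m at depth y = 0.775 m, the central angle is θ = 2 arccos(1 − 2y/D) = 4.2 rad. Then A = (D²/8)(θ − sin θ) = 0.6726 m² and P = Dθ/2 = 2.163 m.
Hydraulic radius R = A/P = 0.6726/2.163 = 0.3109 m.
V = (1/n) R^(2/3) √S = (1/0.026) × 0.3109^(2/3) × √0.0099 = 1.756 m/s. Hydraulic depth D_h = A/T = 0.6726/0.8891 = 0.7564 m.
Froude number Fr = V/√(g·D_h) = 1.756/√(9.81×0.7564) = 0.645, which is less than 1, so the flow is subcritical.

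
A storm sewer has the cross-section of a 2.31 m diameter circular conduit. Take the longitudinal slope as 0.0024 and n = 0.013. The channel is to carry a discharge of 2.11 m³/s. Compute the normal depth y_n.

Manning's equation rearranged: A R^(2/3) = nQ / (1·√S) = 0.013 × 2.11 / (√0.0024) = 0.5599.
Try y = 0.838 m: A R^(2/3) = 0.8174 — too large.
Try y = 0.575 m: A R^(2/3) = 0.3947 — too small.
Try y = 0.687 m: A R^(2/3) = 0.5596 — close enough.

y_n = 0.687 m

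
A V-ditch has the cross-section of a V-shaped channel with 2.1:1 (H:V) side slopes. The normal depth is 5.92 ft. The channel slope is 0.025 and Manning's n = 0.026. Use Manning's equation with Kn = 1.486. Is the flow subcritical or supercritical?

For a triangular section with side slope z = 2.1: A = zy² = 2.1×5.92² = 73.6 ft²; P = 2y√(1+z²) = 2×5.92×2.326 = 27.54 ft.
Hydraulic radius R = A/P = 73.6/27.54 = 2.672 ft.
V = (1.486/n) R^(2/3) √S = (1.486/0.026) × 2.672^(2/3) × √0.025 = 17.4 ft/s. Hydraulic depth D_h = A/T = 73.6/24.86 = 2.96 ft.
Froude number Fr = V/√(g·D_h) = 17.4/√(32.2×2.96) = 1.78, which is greater than 1, so the flow is supercritical.

supercritical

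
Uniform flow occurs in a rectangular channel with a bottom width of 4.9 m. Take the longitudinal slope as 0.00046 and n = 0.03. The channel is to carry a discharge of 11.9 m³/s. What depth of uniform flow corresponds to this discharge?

Manning's equation rearranged: A R^(2/3) = nQ / (1·√S) = 0.03 × 11.9 / (√0.00046) = 16.65.
Try y = 2.39 m: A R^(2/3) = 13.3 — too small.
Try y = 3.1 m: A R^(2/3) = 18.72 — too large.
Try y = 2.83 m: A R^(2/3) = 16.63 — matches.

y_n = 2.83 m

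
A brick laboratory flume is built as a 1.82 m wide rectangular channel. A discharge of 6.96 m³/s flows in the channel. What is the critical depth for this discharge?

y_c = 1.14 m

For a rectangular channel, critical depth y_c = (q²/g)^(1/3) where q = Q/b = 6.96/1.82 = 3.824 m²/s.
So y_c = (3.824²/9.81)^(1/3) = 1.14 m.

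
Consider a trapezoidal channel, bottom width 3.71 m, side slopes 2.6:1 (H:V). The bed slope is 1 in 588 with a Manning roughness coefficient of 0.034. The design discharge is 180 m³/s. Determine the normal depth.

Manning's equation rearranged: A R^(2/3) = nQ / (1·√S) = 0.034 × 180 / (√0.001701) = 148.4.
Trying y = 5.55 m: A R^(2/3) = 205.1 — too large.
Trying y = 3.81 m: A R^(2/3) = 84.54 — too small.
Trying y = 4.85 m: A R^(2/3) = 148.7 — matches.

y_n = 4.85 m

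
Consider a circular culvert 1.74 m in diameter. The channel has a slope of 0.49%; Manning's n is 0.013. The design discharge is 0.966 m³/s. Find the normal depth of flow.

Manning's equation rearranged: A R^(2/3) = nQ / (1·√S) = 0.013 × 0.966 / (√0.0049) = 0.1794.
Trying y = 0.366 m: A R^(2/3) = 0.1324 — low.
Trying y = 0.48 m: A R^(2/3) = 0.227 — high.
Trying y = 0.426 m: A R^(2/3) = 0.1794 — matches.

y_n = 0.426 m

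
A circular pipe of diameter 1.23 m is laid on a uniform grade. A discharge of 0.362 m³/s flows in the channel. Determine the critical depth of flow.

y_c = 0.318 m

At critical depth, Q² T / (g A³) = 1, i.e. A³/T = Q²/g = 0.362²/9.81 = 0.01336.
Try y = 0.374 m: A³/T = 0.02519 — high.
Try y = 0.318 m: A³/T = 0.01341 — close enough.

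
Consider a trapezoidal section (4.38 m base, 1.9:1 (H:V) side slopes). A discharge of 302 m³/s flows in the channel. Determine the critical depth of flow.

y_c = 4.51 m

At critical depth, Q² T / (g A³) = 1, i.e. A³/T = Q²/g = 302²/9.81 = 9297.
At y = 5.15 m: A³/T = 16210 — over.
At y = 4.51 m: A³/T = 9256 — ≈ 9297.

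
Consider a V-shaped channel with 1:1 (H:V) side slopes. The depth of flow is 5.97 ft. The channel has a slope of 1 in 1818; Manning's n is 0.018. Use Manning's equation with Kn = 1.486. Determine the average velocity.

For a triangular section with side slope z = 1: A = zy² = 1×5.97² = 35.64 ft²; P = 2y√(1+z²) = 2×5.97×1.414 = 16.89 ft.
Hydraulic radius R = A/P = 35.64/16.89 = 2.111 ft.
From Manning's equation, V = (1.486/n) R^(2/3) S^(1/2) = (1.486/0.018) × 2.111^(2/3) × 0.0005501^(1/2) = 3.19 ft/s.

V = 3.19 ft/s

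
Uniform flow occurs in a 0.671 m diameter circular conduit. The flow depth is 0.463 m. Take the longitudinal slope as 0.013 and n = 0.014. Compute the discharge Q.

For a circular section of diameter D = 0.671 m at depth y = 0.463 m, the central angle is θ = 2 arccos(1 − 2y/D) = 3.921 rad. Then A = (D²/8)(θ − sin θ) = 0.2603 m² and P = Dθ/2 = 1.316 m.
Hydraulic radius R = A/P = 0.2603/1.316 = 0.1978 m.
Manning's equation: Q = (1/n) A R^(2/3) S^(1/2) = (1/0.014) × 0.2603 × 0.1978^(2/3) × 0.013^(1/2) = 0.72 m³/s.

Q = 0.72 m³/s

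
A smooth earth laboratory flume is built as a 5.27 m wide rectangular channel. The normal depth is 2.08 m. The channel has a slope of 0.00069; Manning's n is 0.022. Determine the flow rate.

Flow area A = b·y = 5.27 × 2.08 = 10.96 m². Wetted perimeter P = b + 2y = 5.27 + 2×2.08 = 9.43 m.
Hydraulic radius R = A/P = 10.96/9.43 = 1.162 m.
Manning's equation: Q = (1/n) A R^(2/3) S^(1/2) = (1/0.022) × 10.96 × 1.162^(2/3) × 0.00069^(1/2) = 14.5 m³/s.

Q = 14.5 m³/s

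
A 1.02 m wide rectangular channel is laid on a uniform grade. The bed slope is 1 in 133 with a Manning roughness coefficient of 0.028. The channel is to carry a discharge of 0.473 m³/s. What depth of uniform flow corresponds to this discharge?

Manning's equation rearranged: A R^(2/3) = nQ / (1·√S) = 0.028 × 0.473 / (√0.007519) = 0.1527.
Trying y = 0.345 m: A R^(2/3) = 0.1227 — low.
Trying y = 0.514 m: A R^(2/3) = 0.2114 — high.
Trying y = 0.404 m: A R^(2/3) = 0.1526 — matches.

y_n = 0.404 m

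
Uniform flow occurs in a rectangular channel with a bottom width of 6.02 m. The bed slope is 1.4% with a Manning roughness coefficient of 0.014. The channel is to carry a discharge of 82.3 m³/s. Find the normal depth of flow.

Manning's equation rearranged: A R^(2/3) = nQ / (1·√S) = 0.014 × 82.3 / (√0.014) = 9.738.
Try y = 1.41 m: A R^(2/3) = 8.261 — short.
Try y = 1.97 m: A R^(2/3) = 13.32 — over.
Try y = 1.58 m: A R^(2/3) = 9.739 — ≈ 9.738.

y_n = 1.58 m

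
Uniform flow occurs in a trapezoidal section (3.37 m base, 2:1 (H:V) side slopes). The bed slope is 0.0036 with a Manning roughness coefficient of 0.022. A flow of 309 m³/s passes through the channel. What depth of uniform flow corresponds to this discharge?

y_n = 4.77 m

Manning's equation rearranged: A R^(2/3) = nQ / (1·√S) = 0.022 × 309 / (√0.0036) = 113.3.
At y = 5.55 m: A R^(2/3) = 161.4 — over.
At y = 4.77 m: A R^(2/3) = 113.2 — matches.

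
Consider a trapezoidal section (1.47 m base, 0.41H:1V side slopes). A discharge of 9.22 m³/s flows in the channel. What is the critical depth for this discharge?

At critical depth, Q² T / (g A³) = 1, i.e. A³/T = Q²/g = 9.22²/9.81 = 8.665.
Try y = 1.15 m: A³/T = 4.613 — too small.
Try y = 1.5 m: A³/T = 11.33 — too large.
Try y = 1.39 m: A³/T = 8.735 — matches.

y_c = 1.39 m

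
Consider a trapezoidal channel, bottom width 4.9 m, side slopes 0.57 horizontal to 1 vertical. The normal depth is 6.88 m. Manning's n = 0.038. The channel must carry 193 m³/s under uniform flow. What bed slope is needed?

S = 0.00349

With bottom width b = 4.9 m and side slope z = 0.57: A = (b + zy)y = (4.9 + 0.57×6.88)×6.88 = 60.69 m²; P = b + 2y√(1+z²) = 4.9 + 2×6.88×1.151 = 20.74 m.
Hydraulic radius R = A/P = 60.69/20.74 = 2.927 m.
From Manning's equation, S = [nQ / (1 A R^(2/3))]² = [0.038 × 193 / (1 × 60.69 × 2.927^(2/3))]² = 0.00349.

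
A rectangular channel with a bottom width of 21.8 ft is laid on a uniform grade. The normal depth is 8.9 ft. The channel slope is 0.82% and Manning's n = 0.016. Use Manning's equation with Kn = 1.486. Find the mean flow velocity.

Flow area A = b·y = 21.8 × 8.9 = 194 ft². Wetted perimeter P = b + 2y = 21.8 + 2×8.9 = 39.6 ft.
Hydraulic radius R = A/P = 194/39.6 = 4.899 ft.
From Manning's equation, V = (1.486/n) R^(2/3) S^(1/2) = (1.486/0.016) × 4.899^(2/3) × 0.0082^(1/2) = 24.3 ft/s.

V = 24.3 ft/s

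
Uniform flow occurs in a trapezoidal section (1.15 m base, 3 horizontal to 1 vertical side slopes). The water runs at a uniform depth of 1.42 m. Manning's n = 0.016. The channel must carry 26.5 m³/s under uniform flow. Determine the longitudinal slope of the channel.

With bottom width b = 1.15 m and side slope z = 3: A = (b + zy)y = (1.15 + 3×1.42)×1.42 = 7.682 m²; P = b + 2y√(1+z²) = 1.15 + 2×1.42×3.162 = 10.13 m.
Hydraulic radius R = A/P = 7.682/10.13 = 0.7583 m.
From Manning's equation, S = [nQ / (1 A R^(2/3))]² = [0.016 × 26.5 / (1 × 7.682 × 0.7583^(2/3))]² = 0.00441.

S = 0.00441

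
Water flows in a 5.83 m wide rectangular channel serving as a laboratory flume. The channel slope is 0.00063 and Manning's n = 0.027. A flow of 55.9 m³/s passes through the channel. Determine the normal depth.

y_n = 6.48 m

Manning's equation rearranged: A R^(2/3) = nQ / (1·√S) = 0.027 × 55.9 / (√0.00063) = 60.13.
Trying y = 5.6 m: A R^(2/3) = 50.38 — low.
Trying y = 7.38 m: A R^(2/3) = 70.32 — high.
Trying y = 6.48 m: A R^(2/3) = 60.18 — close enough.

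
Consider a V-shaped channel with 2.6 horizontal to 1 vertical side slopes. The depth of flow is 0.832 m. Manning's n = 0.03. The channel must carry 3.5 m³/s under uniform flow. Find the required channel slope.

For a triangular section with side slope z = 2.6: A = zy² = 2.6×0.832² = 1.8 m²; P = 2y√(1+z²) = 2×0.832×2.786 = 4.635 m.
Hydraulic radius R = A/P = 1.8/4.635 = 0.3883 m.
From Manning's equation, S = [nQ / (1 A R^(2/3))]² = [0.03 × 3.5 / (1 × 1.8 × 0.3883^(2/3))]² = 0.012.

S = 0.012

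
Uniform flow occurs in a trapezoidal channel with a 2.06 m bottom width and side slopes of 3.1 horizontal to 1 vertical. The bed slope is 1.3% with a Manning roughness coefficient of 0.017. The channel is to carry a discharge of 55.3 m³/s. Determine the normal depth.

Manning's equation rearranged: A R^(2/3) = nQ / (1·√S) = 0.017 × 55.3 / (√0.013) = 8.245.
Try y = 1.57 m: A R^(2/3) = 10.03 — high.
Try y = 1.16 m: A R^(2/3) = 5.085 — low.
Try y = 1.44 m: A R^(2/3) = 8.238 — matches.

y_n = 1.44 m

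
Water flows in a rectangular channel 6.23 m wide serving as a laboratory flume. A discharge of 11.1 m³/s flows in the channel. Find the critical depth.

y_c = 0.687 m

For a rectangular channel, critical depth y_c = (q²/g)^(1/3) where q = Q/b = 11.1/6.23 = 1.782 m²/s.
So y_c = (1.782²/9.81)^(1/3) = 0.687 m.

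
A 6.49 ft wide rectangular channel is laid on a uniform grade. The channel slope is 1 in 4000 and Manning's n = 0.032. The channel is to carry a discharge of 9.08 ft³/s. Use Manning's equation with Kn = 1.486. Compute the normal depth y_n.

Manning's equation rearranged: A R^(2/3) = nQ / (1.486·√S) = 0.032 × 9.08 / (1.486 × √0.00025) = 12.37.
Try y = 2.18 ft: A R^(2/3) = 16.89 — over.
Try y = 1.52 ft: A R^(2/3) = 10.09 — short.
Try y = 1.75 ft: A R^(2/3) = 12.37 — matches.

y_n = 1.75 ft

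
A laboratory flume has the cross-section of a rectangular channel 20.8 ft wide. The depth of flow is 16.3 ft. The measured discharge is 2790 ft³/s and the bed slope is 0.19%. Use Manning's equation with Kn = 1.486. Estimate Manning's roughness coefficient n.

Flow area A = b·y = 20.8 × 16.3 = 339 ft². Wetted perimeter P = b + 2y = 20.8 + 2×16.3 = 53.4 ft.
Hydraulic radius R = A/P = 339/53.4 = 6.349 ft.
Rearranging Manning's equation: n = (1.486/Q) A R^(2/3) S^(1/2) = (1.486/2790) × 339 × 6.349^(2/3) × √0.0019 = 0.027.

n = 0.027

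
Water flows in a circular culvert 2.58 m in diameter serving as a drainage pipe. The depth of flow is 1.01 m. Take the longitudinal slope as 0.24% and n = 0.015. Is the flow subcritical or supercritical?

subcritical

For a circular section of diameter D = 2.58 m at depth y = 1.01 m, the central angle is θ = 2 arccos(1 − 2y/D) = 2.704 rad. Then A = (D²/8)(θ − sin θ) = 1.897 m² and P = Dθ/2 = 3.488 m.
Hydraulic radius R = A/P = 1.897/3.488 = 0.5439 m.
V = (1/n) R^(2/3) √S = (1/0.015) × 0.5439^(2/3) × √0.0024 = 2.176 m/s. Hydraulic depth D_h = A/T = 1.897/2.518 = 0.7533 m.
Froude number Fr = V/√(g·D_h) = 2.176/√(9.81×0.7533) = 0.801, which is less than 1, so the flow is subcritical.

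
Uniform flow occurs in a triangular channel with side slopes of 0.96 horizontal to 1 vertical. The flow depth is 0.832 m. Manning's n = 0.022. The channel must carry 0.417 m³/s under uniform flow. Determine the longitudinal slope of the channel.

For a triangular section with side slope z = 0.96: A = zy² = 0.96×0.832² = 0.6645 m²; P = 2y√(1+z²) = 2×0.832×1.386 = 2.307 m.
Hydraulic radius R = A/P = 0.6645/2.307 = 0.2881 m.
From Manning's equation, S = [nQ / (1 A R^(2/3))]² = [0.022 × 0.417 / (1 × 0.6645 × 0.2881^(2/3))]² = 0.001.

S = 0.001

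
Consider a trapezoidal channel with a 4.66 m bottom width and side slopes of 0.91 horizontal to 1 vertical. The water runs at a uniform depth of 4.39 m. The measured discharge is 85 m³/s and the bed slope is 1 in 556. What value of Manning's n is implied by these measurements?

With bottom width b = 4.66 m and side slope z = 0.91: A = (b + zy)y = (4.66 + 0.91×4.39)×4.39 = 38 m²; P = b + 2y√(1+z²) = 4.66 + 2×4.39×1.352 = 16.53 m.
Hydraulic radius R = A/P = 38/16.53 = 2.298 m.
Rearranging Manning's equation: n = (1/Q) A R^(2/3) S^(1/2) = (1/85) × 38 × 2.298^(2/3) × √0.001799 = 0.033.

n = 0.033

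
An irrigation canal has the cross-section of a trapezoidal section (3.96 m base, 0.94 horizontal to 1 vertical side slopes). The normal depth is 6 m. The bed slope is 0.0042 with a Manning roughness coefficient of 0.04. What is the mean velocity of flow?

V = 3.23 m/s

With bottom width b = 3.96 m and side slope z = 0.94: A = (b + zy)y = (3.96 + 0.94×6)×6 = 57.6 m²; P = b + 2y√(1+z²) = 3.96 + 2×6×1.372 = 20.43 m.
Hydraulic radius R = A/P = 57.6/20.43 = 2.819 m.
From Manning's equation, V = (1/n) R^(2/3) S^(1/2) = (1/0.04) × 2.819^(2/3) × 0.0042^(1/2) = 3.23 m/s.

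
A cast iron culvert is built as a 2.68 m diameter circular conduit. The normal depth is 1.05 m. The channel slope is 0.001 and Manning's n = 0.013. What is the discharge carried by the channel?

For a circular section of diameter D = 2.68 m at depth y = 1.05 m, the central angle is θ = 2 arccos(1 − 2y/D) = 2.705 rad. Then A = (D²/8)(θ − sin θ) = 2.049 m² and P = Dθ/2 = 3.625 m.
Hydraulic radius R = A/P = 2.049/3.625 = 0.5653 m.
Manning's equation: Q = (1/n) A R^(2/3) S^(1/2) = (1/0.013) × 2.049 × 0.5653^(2/3) × 0.001^(1/2) = 3.41 m³/s.

Q = 3.41 m³/s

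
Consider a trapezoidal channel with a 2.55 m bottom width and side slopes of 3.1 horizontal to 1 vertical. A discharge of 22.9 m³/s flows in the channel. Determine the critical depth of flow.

y_c = 1.27 m

At critical depth, Q² T / (g A³) = 1, i.e. A³/T = Q²/g = 22.9²/9.81 = 53.46.
At y = 1.39 m: A³/T = 77.6 — over.
At y = 1.27 m: A³/T = 53.64 — matches.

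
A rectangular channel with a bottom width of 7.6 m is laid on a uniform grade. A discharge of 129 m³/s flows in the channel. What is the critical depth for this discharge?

For a rectangular channel, critical depth y_c = (q²/g)^(1/3) where q = Q/b = 129/7.6 = 16.97 m²/s.
So y_c = (16.97²/9.81)^(1/3) = 3.09 m.

y_c = 3.09 m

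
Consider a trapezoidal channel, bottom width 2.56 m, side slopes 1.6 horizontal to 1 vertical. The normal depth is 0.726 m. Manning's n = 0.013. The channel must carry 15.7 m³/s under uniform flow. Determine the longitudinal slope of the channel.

With bottom width b = 2.56 m and side slope z = 1.6: A = (b + zy)y = (2.56 + 1.6×0.726)×0.726 = 2.702 m²; P = b + 2y√(1+z²) = 2.56 + 2×0.726×1.887 = 5.3 m.
Hydraulic radius R = A/P = 2.702/5.3 = 0.5098 m.
From Manning's equation, S = [nQ / (1 A R^(2/3))]² = [0.013 × 15.7 / (1 × 2.702 × 0.5098^(2/3))]² = 0.014.

S = 0.014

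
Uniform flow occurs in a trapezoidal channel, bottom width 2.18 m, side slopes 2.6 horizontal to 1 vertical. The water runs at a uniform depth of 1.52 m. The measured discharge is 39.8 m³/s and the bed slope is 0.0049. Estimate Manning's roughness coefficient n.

With bottom width b = 2.18 m and side slope z = 2.6: A = (b + zy)y = (2.18 + 2.6×1.52)×1.52 = 9.321 m²; P = b + 2y√(1+z²) = 2.18 + 2×1.52×2.786 = 10.65 m.
Hydraulic radius R = A/P = 9.321/10.65 = 0.8753 m.
Rearranging Manning's equation: n = (1/Q) A R^(2/3) S^(1/2) = (1/39.8) × 9.321 × 0.8753^(2/3) × √0.0049 = 0.015.

n = 0.015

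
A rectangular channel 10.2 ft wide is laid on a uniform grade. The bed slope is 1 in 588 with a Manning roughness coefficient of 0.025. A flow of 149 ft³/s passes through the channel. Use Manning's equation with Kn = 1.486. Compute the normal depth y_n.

Manning's equation rearranged: A R^(2/3) = nQ / (1.486·√S) = 0.025 × 149 / (1.486 × √0.001701) = 60.78.
Trying y = 4.59 ft: A R^(2/3) = 84.29 — high.
Trying y = 3.62 ft: A R^(2/3) = 60.88 — close enough.

y_n = 3.62 ft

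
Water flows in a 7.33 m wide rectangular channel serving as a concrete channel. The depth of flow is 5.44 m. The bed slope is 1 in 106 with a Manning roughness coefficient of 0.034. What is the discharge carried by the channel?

Q = 192 m³/s

Flow area A = b·y = 7.33 × 5.44 = 39.88 m². Wetted perimeter P = b + 2y = 7.33 + 2×5.44 = 18.21 m.
Hydraulic radius R = A/P = 39.88/18.21 = 2.19 m.
Manning's equation: Q = (1/n) A R^(2/3) S^(1/2) = (1/0.034) × 39.88 × 2.19^(2/3) × 0.009434^(1/2) = 192 m³/s.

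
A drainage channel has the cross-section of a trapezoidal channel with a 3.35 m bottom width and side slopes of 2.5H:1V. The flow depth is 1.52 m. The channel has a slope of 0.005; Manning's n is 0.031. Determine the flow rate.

With bottom width b = 3.35 m and side slope z = 2.5: A = (b + zy)y = (3.35 + 2.5×1.52)×1.52 = 10.87 m²; P = b + 2y√(1+z²) = 3.35 + 2×1.52×2.693 = 11.54 m.
Hydraulic radius R = A/P = 10.87/11.54 = 0.9421 m.
Manning's equation: Q = (1/n) A R^(2/3) S^(1/2) = (1/0.031) × 10.87 × 0.9421^(2/3) × 0.005^(1/2) = 23.8 m³/s.

Q = 23.8 m³/s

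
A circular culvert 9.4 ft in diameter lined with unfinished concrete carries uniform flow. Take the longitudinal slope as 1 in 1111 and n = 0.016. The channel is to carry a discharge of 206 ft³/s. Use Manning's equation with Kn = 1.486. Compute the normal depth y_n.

Manning's equation rearranged: A R^(2/3) = nQ / (1.486·√S) = 0.016 × 206 / (1.486 × √0.0009001) = 73.93.
At y = 4.62 ft: A R^(2/3) = 59.56 — low.
At y = 5.89 ft: A R^(2/3) = 87.97 — high.
At y = 5.26 ft: A R^(2/3) = 73.87 — ≈ 73.93.

y_n = 5.26 ft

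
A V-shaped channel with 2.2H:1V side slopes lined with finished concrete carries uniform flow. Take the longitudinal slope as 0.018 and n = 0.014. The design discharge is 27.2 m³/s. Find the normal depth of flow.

y_n = 1.34 m

Manning's equation rearranged: A R^(2/3) = nQ / (1·√S) = 0.014 × 27.2 / (√0.018) = 2.838.
Trying y = 1.66 m: A R^(2/3) = 5.029 — too large.
Trying y = 1.12 m: A R^(2/3) = 1.761 — too small.
Trying y = 1.34 m: A R^(2/3) = 2.841 — close enough.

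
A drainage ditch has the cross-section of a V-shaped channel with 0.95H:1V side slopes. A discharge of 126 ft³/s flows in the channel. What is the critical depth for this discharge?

y_c = 4.05 ft

At critical depth, Q² T / (g A³) = 1, i.e. A³/T = Q²/g = 126²/32.2 = 493.
At y = 4.64 ft: A³/T = 970.5 — too large.
At y = 4.05 ft: A³/T = 491.7 — ≈ 493.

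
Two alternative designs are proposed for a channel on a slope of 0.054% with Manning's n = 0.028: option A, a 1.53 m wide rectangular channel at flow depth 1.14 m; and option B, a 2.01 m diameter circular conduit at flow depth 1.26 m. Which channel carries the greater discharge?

channel B

Channel A: Flow area A = b·y = 1.53 × 1.14 = 1.744 m². Wetted perimeter P = b + 2y = 1.53 + 2×1.14 = 3.81 m. Hydraulic radius R = A/P = 1.744/3.81 = 0.4578 m. Q_A = (1/0.028)·1.744·0.4578^(2/3)·√0.00054 = 0.8598 m³/s.
Channel B: For a circular section of diameter D = 2.01 m at depth y = 1.26 m, the central angle is θ = 2 arccos(1 − 2y/D) = 3.655 rad. Then A = (D²/8)(θ − sin θ) = 2.094 m² and P = Dθ/2 = 3.673 m. Hydraulic radius R = A/P = 2.094/3.673 = 0.57 m. Q_B = (1/0.028)·2.094·0.57^(2/3)·√0.00054 = 1.194 m³/s.
Q_A = 0.8598 m³/s vs Q_B = 1.194 m³/s, so channel B carries more.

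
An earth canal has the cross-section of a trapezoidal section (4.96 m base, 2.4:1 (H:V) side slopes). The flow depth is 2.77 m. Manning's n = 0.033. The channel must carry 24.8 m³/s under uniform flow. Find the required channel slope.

With bottom width b = 4.96 m and side slope z = 2.4: A = (b + zy)y = (4.96 + 2.4×2.77)×2.77 = 32.15 m²; P = b + 2y√(1+z²) = 4.96 + 2×2.77×2.6 = 19.36 m.
Hydraulic radius R = A/P = 32.15/19.36 = 1.661 m.
From Manning's equation, S = [nQ / (1 A R^(2/3))]² = [0.033 × 24.8 / (1 × 32.15 × 1.661^(2/3))]² = 0.000329.

S = 0.000329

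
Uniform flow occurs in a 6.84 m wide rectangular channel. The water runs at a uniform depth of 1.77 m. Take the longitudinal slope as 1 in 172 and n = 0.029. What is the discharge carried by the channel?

Q = 35.3 m³/s

Flow area A = b·y = 6.84 × 1.77 = 12.11 m². Wetted perimeter P = b + 2y = 6.84 + 2×1.77 = 10.38 m.
Hydraulic radius R = A/P = 12.11/10.38 = 1.166 m.
Manning's equation: Q = (1/n) A R^(2/3) S^(1/2) = (1/0.029) × 12.11 × 1.166^(2/3) × 0.005814^(1/2) = 35.3 m³/s.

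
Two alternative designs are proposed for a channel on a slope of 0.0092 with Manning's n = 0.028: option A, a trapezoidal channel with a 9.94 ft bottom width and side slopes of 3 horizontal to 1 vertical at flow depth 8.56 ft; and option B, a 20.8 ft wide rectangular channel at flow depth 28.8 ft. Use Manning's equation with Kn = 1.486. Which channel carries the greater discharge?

Channel A: With bottom width b = 9.94 ft and side slope z = 3: A = (b + zy)y = (9.94 + 3×8.56)×8.56 = 304.9 ft²; P = b + 2y√(1+z²) = 9.94 + 2×8.56×3.162 = 64.08 ft. Hydraulic radius R = A/P = 304.9/64.08 = 4.758 ft. Q_A = (1.486/0.028)·304.9·4.758^(2/3)·√0.0092 = 4391 ft³/s.
Channel B: Flow area A = b·y = 20.8 × 28.8 = 599 ft². Wetted perimeter P = b + 2y = 20.8 + 2×28.8 = 78.4 ft. Hydraulic radius R = A/P = 599/78.4 = 7.641 ft. Q_B = (1.486/0.028)·599·7.641^(2/3)·√0.0092 = 11830 ft³/s.
Q_A = 4391 ft³/s vs Q_B = 11830 ft³/s, so channel B carries more.

channel B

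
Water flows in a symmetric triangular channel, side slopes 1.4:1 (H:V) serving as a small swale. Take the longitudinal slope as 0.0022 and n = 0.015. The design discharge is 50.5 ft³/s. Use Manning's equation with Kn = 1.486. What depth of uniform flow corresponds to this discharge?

Manning's equation rearranged: A R^(2/3) = nQ / (1.486·√S) = 0.015 × 50.5 / (1.486 × √0.0022) = 10.87.
Trying y = 2.39 ft: A R^(2/3) = 7.849 — too small.
Trying y = 3.08 ft: A R^(2/3) = 15.44 — too large.
Trying y = 2.7 ft: A R^(2/3) = 10.87 — ≈ 10.87.

y_n = 2.7 ft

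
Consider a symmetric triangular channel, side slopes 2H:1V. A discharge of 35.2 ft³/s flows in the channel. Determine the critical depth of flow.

y_c = 1.81 ft

At critical depth, Q² T / (g A³) = 1, i.e. A³/T = Q²/g = 35.2²/32.2 = 38.48.
Trying y = 2.03 ft: A³/T = 68.95 — over.
Trying y = 1.81 ft: A³/T = 38.85 — close enough.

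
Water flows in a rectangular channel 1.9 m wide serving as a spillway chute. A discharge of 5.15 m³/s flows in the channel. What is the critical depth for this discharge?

For a rectangular channel, critical depth y_c = (q²/g)^(1/3) where q = Q/b = 5.15/1.9 = 2.711 m²/s.
So y_c = (2.711²/9.81)^(1/3) = 0.908 m.

y_c = 0.908 m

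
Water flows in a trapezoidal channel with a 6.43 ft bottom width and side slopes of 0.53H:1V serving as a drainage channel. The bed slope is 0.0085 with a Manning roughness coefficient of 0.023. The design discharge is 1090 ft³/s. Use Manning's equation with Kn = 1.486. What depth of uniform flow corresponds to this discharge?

Manning's equation rearranged: A R^(2/3) = nQ / (1.486·√S) = 0.023 × 1090 / (1.486 × √0.0085) = 183.
At y = 6.28 ft: A R^(2/3) = 126.6 — too small.
At y = 9.08 ft: A R^(2/3) = 247.8 — too large.
At y = 7.71 ft: A R^(2/3) = 183.2 — ≈ 183.

y_n = 7.71 ft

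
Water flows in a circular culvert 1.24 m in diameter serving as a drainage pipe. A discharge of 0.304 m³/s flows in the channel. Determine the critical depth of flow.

At critical depth, Q² T / (g A³) = 1, i.e. A³/T = Q²/g = 0.304²/9.81 = 0.009421.
Try y = 0.233 m: A³/T = 0.004012 — short.
Try y = 0.338 m: A³/T = 0.01716 — over.
Try y = 0.29 m: A³/T = 0.009448 — matches.

y_c = 0.29 m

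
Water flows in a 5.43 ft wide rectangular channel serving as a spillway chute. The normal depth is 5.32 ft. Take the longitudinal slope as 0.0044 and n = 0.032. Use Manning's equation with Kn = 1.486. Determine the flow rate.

Flow area A = b·y = 5.43 × 5.32 = 28.89 ft². Wetted perimeter P = b + 2y = 5.43 + 2×5.32 = 16.07 ft.
Hydraulic radius R = A/P = 28.89/16.07 = 1.798 ft.
Manning's equation: Q = (1.486/n) A R^(2/3) S^(1/2) = (1.486/0.032) × 28.89 × 1.798^(2/3) × 0.0044^(1/2) = 132 ft³/s.

Q = 132 ft³/s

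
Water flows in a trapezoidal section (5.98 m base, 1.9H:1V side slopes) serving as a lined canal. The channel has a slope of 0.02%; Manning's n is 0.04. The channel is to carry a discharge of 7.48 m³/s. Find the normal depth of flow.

Manning's equation rearranged: A R^(2/3) = nQ / (1·√S) = 0.04 × 7.48 / (√0.0002) = 21.16.
At y = 1.48 m: A R^(2/3) = 13.48 — too small.
At y = 2.15 m: A R^(2/3) = 27.37 — too large.
At y = 1.88 m: A R^(2/3) = 21.15 — matches.

y_n = 1.88 m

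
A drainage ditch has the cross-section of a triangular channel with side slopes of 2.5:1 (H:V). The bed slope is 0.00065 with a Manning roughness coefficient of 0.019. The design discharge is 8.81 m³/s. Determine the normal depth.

y_n = 1.74 m

Manning's equation rearranged: A R^(2/3) = nQ / (1·√S) = 0.019 × 8.81 / (√0.00065) = 6.566.
At y = 1.2 m: A R^(2/3) = 2.437 — too small.
At y = 1.74 m: A R^(2/3) = 6.565 — close enough.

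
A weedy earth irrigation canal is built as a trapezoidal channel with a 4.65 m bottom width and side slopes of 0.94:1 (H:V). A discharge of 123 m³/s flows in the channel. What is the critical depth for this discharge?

y_c = 3.3 m

At critical depth, Q² T / (g A³) = 1, i.e. A³/T = Q²/g = 123²/9.81 = 1542.
At y = 2.58 m: A³/T = 640.2 — low.
At y = 3.87 m: A³/T = 2767 — high.
At y = 3.3 m: A³/T = 1542 — matches.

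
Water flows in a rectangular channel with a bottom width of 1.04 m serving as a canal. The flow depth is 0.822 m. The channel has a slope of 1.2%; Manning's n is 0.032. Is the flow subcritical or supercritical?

subcritical

Flow area A = b·y = 1.04 × 0.822 = 0.8549 m². Wetted perimeter P = b + 2y = 1.04 + 2×0.822 = 2.684 m.
Hydraulic radius R = A/P = 0.8549/2.684 = 0.3185 m.
V = (1/n) R^(2/3) √S = (1/0.032) × 0.3185^(2/3) × √0.012 = 1.597 m/s. Hydraulic depth D_h = A/T = 0.8549/1.04 = 0.822 m.
Froude number Fr = V/√(g·D_h) = 1.597/√(9.81×0.822) = 0.562, which is less than 1, so the flow is subcritical.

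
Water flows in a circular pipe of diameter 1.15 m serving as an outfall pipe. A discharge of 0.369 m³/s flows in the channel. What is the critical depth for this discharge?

y_c = 0.327 m

At critical depth, Q² T / (g A³) = 1, i.e. A³/T = Q²/g = 0.369²/9.81 = 0.01388.
Trying y = 0.389 m: A³/T = 0.02718 — too large.
Trying y = 0.244 m: A³/T = 0.004431 — too small.
Trying y = 0.327 m: A³/T = 0.01387 — ≈ 0.01388.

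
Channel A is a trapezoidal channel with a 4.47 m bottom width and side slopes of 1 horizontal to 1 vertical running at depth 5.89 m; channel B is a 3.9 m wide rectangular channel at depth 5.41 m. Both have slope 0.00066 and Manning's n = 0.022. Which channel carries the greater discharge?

Channel A: With bottom width b = 4.47 m and side slope z = 1: A = (b + zy)y = (4.47 + 1×5.89)×5.89 = 61.02 m²; P = b + 2y√(1+z²) = 4.47 + 2×5.89×1.414 = 21.13 m. Hydraulic radius R = A/P = 61.02/21.13 = 2.888 m. Q_A = (1/0.022)·61.02·2.888^(2/3)·√0.00066 = 144.5 m³/s.
Channel B: Flow area A = b·y = 3.9 × 5.41 = 21.1 m². Wetted perimeter P = b + 2y = 3.9 + 2×5.41 = 14.72 m. Hydraulic radius R = A/P = 21.1/14.72 = 1.433 m. Q_B = (1/0.022)·21.1·1.433^(2/3)·√0.00066 = 31.32 m³/s.
Q_A = 144.5 m³/s vs Q_B = 31.32 m³/s, so channel A carries more.

channel A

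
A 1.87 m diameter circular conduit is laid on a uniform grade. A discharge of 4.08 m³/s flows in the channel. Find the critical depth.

y_c = 0.986 m

At critical depth, Q² T / (g A³) = 1, i.e. A³/T = Q²/g = 4.08²/9.81 = 1.697.
At y = 0.695 m: A³/T = 0.4442 — short.
At y = 1.2 m: A³/T = 3.6 — over.
At y = 0.986 m: A³/T = 1.696 — ≈ 1.697.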